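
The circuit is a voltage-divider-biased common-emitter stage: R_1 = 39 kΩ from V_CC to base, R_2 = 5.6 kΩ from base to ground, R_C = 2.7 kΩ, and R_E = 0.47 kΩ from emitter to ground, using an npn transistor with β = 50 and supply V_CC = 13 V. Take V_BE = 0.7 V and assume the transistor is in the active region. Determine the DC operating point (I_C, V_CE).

Thevenize the base divider: V_Th = V_CC·R_2/(R_1+R_2) = 13×5.6/44.6 = 1.63 V, R_Th = R_1‖R_2 = 4.9 kΩ.
Base-emitter loop: V_Th = I_B·R_Th + V_BE + (β+1)I_B·R_E, so I_B = (1.63 − 0.7) / (4.9 + 51×0.47) = 0.0323 mA.
I_C = β·I_B = 50×0.0323 = 1.61 mA, and I_E = (β+1)I_B = 1.65 mA.
V_CE = V_CC − I_C·R_C − I_E·R_E = 13 − 1.61×2.7 − 1.65×0.47 = 7.87 V.
V_CE = 7.87 V > 0.2 V confirms active-region operation.

I_C ≈ 1.6 mA, V_CE ≈ 7.9 V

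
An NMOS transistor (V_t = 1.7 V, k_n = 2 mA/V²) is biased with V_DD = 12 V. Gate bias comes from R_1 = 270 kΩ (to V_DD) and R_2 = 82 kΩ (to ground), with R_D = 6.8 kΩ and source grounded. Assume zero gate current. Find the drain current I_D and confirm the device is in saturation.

V_G = V_DD·R_2/(R_1+R_2) = 12×82/352 = 2.8 V. With the source grounded, V_GS = V_G = 2.8 V.
Assume saturation: I_D = (k_n/2)(V_GS − V_t)² = (2/2)×(2.8 − 1.7)² = 1×1.1² = 1.2 mA.
V_DS = V_DD − I_D·R_D = 12 − 1.2×6.8 = 3.84 V.
Saturation requires V_DS ≥ V_GS − V_t = 1.1 V; 3.84 ≥ 1.1 ✓.

I_D ≈ 1.2 mA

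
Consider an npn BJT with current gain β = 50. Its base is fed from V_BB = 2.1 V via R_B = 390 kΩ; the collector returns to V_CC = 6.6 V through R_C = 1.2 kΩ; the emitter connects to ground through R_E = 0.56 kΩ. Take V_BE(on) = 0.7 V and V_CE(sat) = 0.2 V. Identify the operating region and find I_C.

Assume active. Base-emitter loop: I_B = (V_BB − V_BE)/(R_B + (β+1)R_E) = (2.1 − 0.7)/(390 + 51×0.56) = 0.00334 mA.
I_C = β·I_B = 50×0.00334 = 0.167 mA.
V_CE = V_CC − I_C·R_C − I_E·R_E = 6.6 − 0.167×1.2 − 0.171×0.56 = 6.3 V > V_CE(sat), so the active-region assumption holds.

active; I_C ≈ 0.17 mA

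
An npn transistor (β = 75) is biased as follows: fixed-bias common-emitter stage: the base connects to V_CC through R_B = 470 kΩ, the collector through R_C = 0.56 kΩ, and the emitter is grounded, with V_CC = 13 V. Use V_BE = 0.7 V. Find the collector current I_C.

I_C ≈ 2 mA

Base loop: V_CC = I_B·R_B + V_BE, so I_B = (13 − 0.7)/470 kΩ = 0.0262 mA.
In the active region I_C = β·I_B = 75 × 0.0262 = 1.96 mA.
Collector loop: V_CE = V_CC − I_C·R_C = 13 − 1.96×0.56 = 11.9 V.
Since V_CE = 11.9 V > V_CE(sat) ≈ 0.2 V, the transistor is in the active region as assumed.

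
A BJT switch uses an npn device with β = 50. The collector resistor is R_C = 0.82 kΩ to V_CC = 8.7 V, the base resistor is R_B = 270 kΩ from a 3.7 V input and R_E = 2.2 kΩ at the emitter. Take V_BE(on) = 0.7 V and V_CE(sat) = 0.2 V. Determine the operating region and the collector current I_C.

active; I_C ≈ 0.39 mA

Assume active. Base-emitter loop: I_B = (V_BB − V_BE)/(R_B + (β+1)R_E) = (3.7 − 0.7)/(270 + 51×2.2) = 0.00785 mA.
I_C = β·I_B = 50×0.00785 = 0.392 mA.
V_CE = V_CC − I_C·R_C − I_E·R_E = 8.7 − 0.392×0.82 − 0.4×2.2 = 7.5 V > V_CE(sat), so the active-region assumption holds.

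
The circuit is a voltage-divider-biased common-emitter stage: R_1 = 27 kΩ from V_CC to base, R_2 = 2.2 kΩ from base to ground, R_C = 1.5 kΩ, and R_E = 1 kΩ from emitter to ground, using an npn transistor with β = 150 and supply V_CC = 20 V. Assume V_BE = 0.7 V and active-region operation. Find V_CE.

Thevenize the base divider: V_Th = V_CC·R_2/(R_1+R_2) = 20×2.2/29.2 = 1.51 V, R_Th = R_1‖R_2 = 2.03 kΩ.
Base-emitter loop: V_Th = I_B·R_Th + V_BE + (β+1)I_B·R_E, so I_B = (1.51 − 0.7) / (2.03 + 151×1) = 0.00527 mA.
I_C = β·I_B = 150×0.00527 = 0.791 mA, and I_E = (β+1)I_B = 0.796 mA.
V_CE = V_CC − I_C·R_C − I_E·R_E = 20 − 0.791×1.5 − 0.796×1 = 18 V.
V_CE = 18 V > 0.2 V confirms active-region operation.

V_CE ≈ 18 V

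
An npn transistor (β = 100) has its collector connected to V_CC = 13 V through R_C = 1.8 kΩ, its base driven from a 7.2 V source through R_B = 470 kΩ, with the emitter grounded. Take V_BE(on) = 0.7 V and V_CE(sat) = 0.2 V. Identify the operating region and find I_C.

Assume active. Base-emitter loop: I_B = (V_BB − V_BE)/R_B = (7.2 − 0.7)/470 = 0.0138 mA.
I_C = β·I_B = 100×0.0138 = 1.38 mA.
V_CE = V_CC − I_C·R_C = 13 − 1.38×1.8 = 10.5 V > V_CE(sat), so the active-region assumption holds.

active; I_C ≈ 1.4 mA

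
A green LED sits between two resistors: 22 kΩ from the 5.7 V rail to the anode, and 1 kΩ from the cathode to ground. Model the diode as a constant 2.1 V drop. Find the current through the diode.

The two resistors are in series with the diode, so KVL gives 5.7 = I·22 + 2.1 + I·1.
I = (5.7 − 2.1) / (22 + 1) kΩ = 3.6 / 23 = 0.157 mA.

I ≈ 0.16 mA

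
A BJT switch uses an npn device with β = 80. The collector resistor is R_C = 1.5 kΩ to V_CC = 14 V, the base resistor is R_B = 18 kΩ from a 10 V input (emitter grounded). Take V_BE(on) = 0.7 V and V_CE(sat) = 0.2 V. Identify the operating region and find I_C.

Assume active: I_B = (10 − 0.7)/18 = 0.517 mA, giving I_C = β·I_B = 41.3 mA.
But then V_CE = 14 − 41.3×1.5 = -48 V < V_CE(sat) = 0.2 V — impossible in the active region.
So the transistor is saturated. With V_CE = 0.2 V, I_C = (V_CC − 0.2)/R_C = 13.8/1.5 = 9.2 mA.
Check: β·I_B = 41.3 mA > I_C = 9.2 mA, confirming saturation.

saturation; I_C ≈ 9.2 mA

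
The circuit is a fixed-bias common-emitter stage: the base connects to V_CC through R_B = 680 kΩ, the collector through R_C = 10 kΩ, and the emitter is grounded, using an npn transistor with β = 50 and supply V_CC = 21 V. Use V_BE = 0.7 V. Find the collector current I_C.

I_C ≈ 1.5 mA

Base loop: V_CC = I_B·R_B + V_BE, so I_B = (21 − 0.7)/680 kΩ = 0.0299 mA.
In the active region I_C = β·I_B = 50 × 0.0299 = 1.49 mA.
Collector loop: V_CE = V_CC − I_C·R_C = 21 − 1.49×10 = 6.07 V.
Since V_CE = 6.07 V > V_CE(sat) ≈ 0.2 V, the transistor is in the active region as assumed.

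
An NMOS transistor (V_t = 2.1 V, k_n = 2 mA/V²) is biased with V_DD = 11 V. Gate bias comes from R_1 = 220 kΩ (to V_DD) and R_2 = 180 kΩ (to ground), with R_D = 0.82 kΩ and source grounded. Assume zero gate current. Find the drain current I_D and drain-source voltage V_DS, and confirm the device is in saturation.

V_G = V_DD·R_2/(R_1+R_2) = 11×180/400 = 4.95 V. With the source grounded, V_GS = V_G = 4.95 V.
Assume saturation: I_D = (k_n/2)(V_GS − V_t)² = (2/2)×(4.95 − 2.1)² = 1×2.85² = 8.12 mA.
V_DS = V_DD − I_D·R_D = 11 − 8.12×0.82 = 4.34 V.
Saturation requires V_DS ≥ V_GS − V_t = 2.85 V; 4.34 ≥ 2.85 ✓.

I_D ≈ 8.1 mA, V_DS ≈ 4.3 V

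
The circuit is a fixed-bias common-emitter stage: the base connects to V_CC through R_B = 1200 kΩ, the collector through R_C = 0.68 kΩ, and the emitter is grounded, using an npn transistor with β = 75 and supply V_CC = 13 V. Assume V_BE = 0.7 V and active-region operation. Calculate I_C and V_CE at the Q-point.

Base loop: V_CC = I_B·R_B + V_BE, so I_B = (13 − 0.7)/1200 kΩ = 0.0103 mA.
In the active region I_C = β·I_B = 75 × 0.0103 = 0.769 mA.
Collector loop: V_CE = V_CC − I_C·R_C = 13 − 0.769×0.68 = 12.5 V.
Since V_CE = 12.5 V > V_CE(sat) ≈ 0.2 V, the transistor is in the active region as assumed.

I_C ≈ 0.77 mA, V_CE ≈ 12 V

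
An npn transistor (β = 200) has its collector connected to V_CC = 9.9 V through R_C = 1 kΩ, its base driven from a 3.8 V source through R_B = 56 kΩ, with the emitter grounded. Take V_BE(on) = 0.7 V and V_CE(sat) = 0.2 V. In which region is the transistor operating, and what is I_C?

saturation; I_C ≈ 9.7 mA

Assume active: I_B = (3.8 − 0.7)/56 = 0.0554 mA, giving I_C = β·I_B = 11.1 mA.
But then V_CE = 9.9 − 11.1×1 = -1.17 V < V_CE(sat) = 0.2 V — impossible in the active region.
So the transistor is saturated. With V_CE = 0.2 V, I_C = (V_CC − 0.2)/R_C = 9.7/1 = 9.7 mA.
Check: β·I_B = 11.1 mA > I_C = 9.7 mA, confirming saturation.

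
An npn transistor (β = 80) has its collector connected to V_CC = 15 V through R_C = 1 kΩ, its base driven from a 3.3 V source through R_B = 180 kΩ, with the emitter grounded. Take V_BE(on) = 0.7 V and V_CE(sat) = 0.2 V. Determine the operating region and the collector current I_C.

active; I_C ≈ 1.2 mA

Assume active. Base-emitter loop: I_B = (V_BB − V_BE)/R_B = (3.3 − 0.7)/180 = 0.0144 mA.
I_C = β·I_B = 80×0.0144 = 1.16 mA.
V_CE = V_CC − I_C·R_C = 15 − 1.16×1 = 13.8 V > V_CE(sat), so the active-region assumption holds.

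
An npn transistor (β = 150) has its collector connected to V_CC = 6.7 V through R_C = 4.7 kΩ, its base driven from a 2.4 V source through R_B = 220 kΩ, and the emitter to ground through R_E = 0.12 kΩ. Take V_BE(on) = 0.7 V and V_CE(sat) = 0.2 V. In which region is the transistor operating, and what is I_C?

Assume active. Base-emitter loop: I_B = (V_BB − V_BE)/(R_B + (β+1)R_E) = (2.4 − 0.7)/(220 + 151×0.12) = 0.00714 mA.
I_C = β·I_B = 150×0.00714 = 1.07 mA.
V_CE = V_CC − I_C·R_C − I_E·R_E = 6.7 − 1.07×4.7 − 1.08×0.12 = 1.54 V > V_CE(sat), so the active-region assumption holds.

active; I_C ≈ 1.1 mA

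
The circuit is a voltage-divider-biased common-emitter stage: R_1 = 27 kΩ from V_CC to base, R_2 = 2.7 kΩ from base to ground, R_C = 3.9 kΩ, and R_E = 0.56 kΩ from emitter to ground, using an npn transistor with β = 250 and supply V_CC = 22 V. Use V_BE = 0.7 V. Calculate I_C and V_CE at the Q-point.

Thevenize the base divider: V_Th = V_CC·R_2/(R_1+R_2) = 22×2.7/29.7 = 2 V, R_Th = R_1‖R_2 = 2.45 kΩ.
Base-emitter loop: V_Th = I_B·R_Th + V_BE + (β+1)I_B·R_E, so I_B = (2 − 0.7) / (2.45 + 251×0.56) = 0.00909 mA.
I_C = β·I_B = 250×0.00909 = 2.27 mA, and I_E = (β+1)I_B = 2.28 mA.
V_CE = V_CC − I_C·R_C − I_E·R_E = 22 − 2.27×3.9 − 2.28×0.56 = 11.9 V.
V_CE = 11.9 V > 0.2 V confirms active-region operation.

I_C ≈ 2.3 mA, V_CE ≈ 12 V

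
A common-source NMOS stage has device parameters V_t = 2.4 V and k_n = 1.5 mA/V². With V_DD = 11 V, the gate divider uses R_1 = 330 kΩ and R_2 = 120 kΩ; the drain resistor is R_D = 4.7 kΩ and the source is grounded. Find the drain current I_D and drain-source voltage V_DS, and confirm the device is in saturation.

V_G = V_DD·R_2/(R_1+R_2) = 11×120/450 = 2.93 V. With the source grounded, V_GS = V_G = 2.93 V.
Assume saturation: I_D = (k_n/2)(V_GS − V_t)² = (1.5/2)×(2.93 − 2.4)² = 0.75×0.533² = 0.213 mA.
V_DS = V_DD − I_D·R_D = 11 − 0.213×4.7 = 10 V.
Saturation requires V_DS ≥ V_GS − V_t = 0.533 V; 10 ≥ 0.533 ✓.

I_D ≈ 0.21 mA, V_DS ≈ 10 V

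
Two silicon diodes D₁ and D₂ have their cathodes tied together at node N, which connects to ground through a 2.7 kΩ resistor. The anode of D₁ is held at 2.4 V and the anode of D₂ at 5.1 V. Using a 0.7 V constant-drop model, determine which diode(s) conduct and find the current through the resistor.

Assume both conduct. Then node N would need to be at both 2.4−0.7 = 1.7 V and 5.1−0.7 = 4.4 V, which is impossible.
Assume only D₂ conducts: V_N = 5.1 − 0.7 = 4.4 V, so I_R = 4.4/2.7 = 1.63 mA.
Check D₁: its anode-to-cathode voltage is 2.4 − 4.4 = -2 V < 0.7 V, so it is off. The assumption is consistent.

Only D₂ conducts; I_R ≈ 1.6 mA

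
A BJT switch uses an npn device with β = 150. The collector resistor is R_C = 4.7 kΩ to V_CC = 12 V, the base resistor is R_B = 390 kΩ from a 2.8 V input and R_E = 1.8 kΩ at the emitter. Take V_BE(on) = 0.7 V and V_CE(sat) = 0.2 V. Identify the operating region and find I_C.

Assume active. Base-emitter loop: I_B = (V_BB − V_BE)/(R_B + (β+1)R_E) = (2.8 − 0.7)/(390 + 151×1.8) = 0.00317 mA.
I_C = β·I_B = 150×0.00317 = 0.476 mA.
V_CE = V_CC − I_C·R_C − I_E·R_E = 12 − 0.476×4.7 − 0.479×1.8 = 8.9 V > V_CE(sat), so the active-region assumption holds.

active; I_C ≈ 0.48 mA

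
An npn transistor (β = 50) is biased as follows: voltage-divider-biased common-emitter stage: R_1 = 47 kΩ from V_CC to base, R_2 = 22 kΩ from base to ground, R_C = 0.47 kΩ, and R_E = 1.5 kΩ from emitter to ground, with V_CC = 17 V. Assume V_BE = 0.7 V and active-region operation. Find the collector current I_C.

I_C ≈ 2.6 mA

Thevenize the base divider: V_Th = V_CC·R_2/(R_1+R_2) = 17×22/69 = 5.42 V, R_Th = R_1‖R_2 = 15 kΩ.
Base-emitter loop: V_Th = I_B·R_Th + V_BE + (β+1)I_B·R_E, so I_B = (5.42 − 0.7) / (15 + 51×1.5) = 0.0516 mA.
I_C = β·I_B = 50×0.0516 = 2.58 mA, and I_E = (β+1)I_B = 2.63 mA.
V_CE = V_CC − I_C·R_C − I_E·R_E = 17 − 2.58×0.47 − 2.63×1.5 = 11.8 V.
V_CE = 11.8 V > 0.2 V confirms active-region operation.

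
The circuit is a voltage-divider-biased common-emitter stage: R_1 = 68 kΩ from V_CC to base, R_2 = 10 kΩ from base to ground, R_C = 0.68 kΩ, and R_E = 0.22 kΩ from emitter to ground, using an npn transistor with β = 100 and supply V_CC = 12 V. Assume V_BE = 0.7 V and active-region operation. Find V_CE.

Thevenize the base divider: V_Th = V_CC·R_2/(R_1+R_2) = 12×10/78 = 1.54 V, R_Th = R_1‖R_2 = 8.72 kΩ.
Base-emitter loop: V_Th = I_B·R_Th + V_BE + (β+1)I_B·R_E, so I_B = (1.54 − 0.7) / (8.72 + 101×0.22) = 0.0271 mA.
I_C = β·I_B = 100×0.0271 = 2.71 mA, and I_E = (β+1)I_B = 2.74 mA.
V_CE = V_CC − I_C·R_C − I_E·R_E = 12 − 2.71×0.68 − 2.74×0.22 = 9.55 V.
V_CE = 9.55 V > 0.2 V confirms active-region operation.

V_CE ≈ 9.6 V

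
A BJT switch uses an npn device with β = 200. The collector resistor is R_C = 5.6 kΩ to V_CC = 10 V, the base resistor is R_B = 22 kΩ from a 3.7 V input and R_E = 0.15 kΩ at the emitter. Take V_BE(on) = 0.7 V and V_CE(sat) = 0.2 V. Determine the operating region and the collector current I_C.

Assume active: I_B = (3.7 − 0.7)/(22 + 201×0.15) = 0.0575 mA, I_C = β·I_B = 11.5 mA.
Then V_CE = 10 − 11.5×5.6 − 11.6×0.15 = -56.2 V < 0.2 V — the active assumption fails.
Re-solve with V_CE = 0.2 V. KCL at the emitter: V_E/R_E = (V_BB−0.7−V_E)/R_B + (V_CC−0.2−V_E)/R_C, giving V_E = 0.274 V.
I_C = (V_CC − 0.2 − V_E)/R_C = (9.8 − 0.274)/5.6 = 1.7 mA.
Check: I_B = (3 − 0.274)/22 = 0.124 mA, and β·I_B = 24.8 mA > I_C, confirming saturation.

saturation; I_C ≈ 1.7 mA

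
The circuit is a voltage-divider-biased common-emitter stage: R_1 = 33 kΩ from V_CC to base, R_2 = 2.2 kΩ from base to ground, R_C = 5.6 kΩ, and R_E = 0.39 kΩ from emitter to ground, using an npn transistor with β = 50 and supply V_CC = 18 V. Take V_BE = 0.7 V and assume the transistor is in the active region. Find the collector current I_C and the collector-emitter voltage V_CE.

Thevenize the base divider: V_Th = V_CC·R_2/(R_1+R_2) = 18×2.2/35.2 = 1.12 V, R_Th = R_1‖R_2 = 2.06 kΩ.
Base-emitter loop: V_Th = I_B·R_Th + V_BE + (β+1)I_B·R_E, so I_B = (1.12 − 0.7) / (2.06 + 51×0.39) = 0.0194 mA.
I_C = β·I_B = 50×0.0194 = 0.968 mA, and I_E = (β+1)I_B = 0.987 mA.
V_CE = V_CC − I_C·R_C − I_E·R_E = 18 − 0.968×5.6 − 0.987×0.39 = 12.2 V.
V_CE = 12.2 V > 0.2 V confirms active-region operation.

I_C ≈ 0.97 mA, V_CE ≈ 12 V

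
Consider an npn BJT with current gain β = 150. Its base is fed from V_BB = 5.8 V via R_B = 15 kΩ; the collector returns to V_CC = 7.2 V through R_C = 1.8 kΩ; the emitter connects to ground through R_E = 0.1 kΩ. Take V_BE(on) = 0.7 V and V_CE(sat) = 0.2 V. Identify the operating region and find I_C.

Assume active: I_B = (5.8 − 0.7)/(15 + 151×0.1) = 0.169 mA, I_C = β·I_B = 25.4 mA.
Then V_CE = 7.2 − 25.4×1.8 − 25.6×0.1 = -41.1 V < 0.2 V — the active assumption fails.
Re-solve with V_CE = 0.2 V. KCL at the emitter: V_E/R_E = (V_BB−0.7−V_E)/R_B + (V_CC−0.2−V_E)/R_C, giving V_E = 0.398 V.
I_C = (V_CC − 0.2 − V_E)/R_C = (7 − 0.398)/1.8 = 3.67 mA.
Check: I_B = (5.1 − 0.398)/15 = 0.313 mA, and β·I_B = 47 mA > I_C, confirming saturation.

saturation; I_C ≈ 3.7 mA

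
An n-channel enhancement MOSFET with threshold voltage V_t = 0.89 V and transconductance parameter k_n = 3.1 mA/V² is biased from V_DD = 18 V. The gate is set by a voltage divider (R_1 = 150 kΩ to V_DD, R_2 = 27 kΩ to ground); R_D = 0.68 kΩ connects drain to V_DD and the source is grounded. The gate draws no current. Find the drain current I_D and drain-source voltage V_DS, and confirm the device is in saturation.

I_D ≈ 5.3 mA, V_DS ≈ 14 V

V_G = V_DD·R_2/(R_1+R_2) = 18×27/177 = 2.75 V. With the source grounded, V_GS = V_G = 2.75 V.
Assume saturation: I_D = (k_n/2)(V_GS − V_t)² = (3.1/2)×(2.75 − 0.89)² = 1.55×1.86² = 5.34 mA.
V_DS = V_DD − I_D·R_D = 18 − 5.34×0.68 = 14.4 V.
Saturation requires V_DS ≥ V_GS − V_t = 1.86 V; 14.4 ≥ 1.86 ✓.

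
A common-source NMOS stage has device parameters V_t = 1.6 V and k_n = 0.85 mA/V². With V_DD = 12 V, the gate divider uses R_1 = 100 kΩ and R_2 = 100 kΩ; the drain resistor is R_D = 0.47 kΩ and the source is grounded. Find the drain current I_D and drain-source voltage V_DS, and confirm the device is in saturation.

I_D ≈ 8.2 mA, V_DS ≈ 8.1 V

V_G = V_DD·R_2/(R_1+R_2) = 12×100/200 = 6 V. With the source grounded, V_GS = V_G = 6 V.
Assume saturation: I_D = (k_n/2)(V_GS − V_t)² = (0.85/2)×(6 − 1.6)² = 0.425×4.4² = 8.23 mA.
V_DS = V_DD − I_D·R_D = 12 − 8.23×0.47 = 8.13 V.
Saturation requires V_DS ≥ V_GS − V_t = 4.4 V; 8.13 ≥ 4.4 ✓.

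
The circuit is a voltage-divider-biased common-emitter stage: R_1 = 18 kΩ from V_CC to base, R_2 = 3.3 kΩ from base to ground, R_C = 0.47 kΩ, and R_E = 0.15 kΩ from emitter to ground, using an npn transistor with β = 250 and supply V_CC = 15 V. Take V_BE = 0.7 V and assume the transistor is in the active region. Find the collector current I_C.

Thevenize the base divider: V_Th = V_CC·R_2/(R_1+R_2) = 15×3.3/21.3 = 2.32 V, R_Th = R_1‖R_2 = 2.79 kΩ.
Base-emitter loop: V_Th = I_B·R_Th + V_BE + (β+1)I_B·R_E, so I_B = (2.32 − 0.7) / (2.79 + 251×0.15) = 0.0402 mA.
I_C = β·I_B = 250×0.0402 = 10 mA, and I_E = (β+1)I_B = 10.1 mA.
V_CE = V_CC − I_C·R_C − I_E·R_E = 15 − 10×0.47 − 10.1×0.15 = 8.77 V.
V_CE = 8.77 V > 0.2 V confirms active-region operation.

I_C ≈ 10 mA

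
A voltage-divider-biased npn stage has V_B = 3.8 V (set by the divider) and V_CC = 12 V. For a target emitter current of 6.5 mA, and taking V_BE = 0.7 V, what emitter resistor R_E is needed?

V_E = V_B − V_BE = 3.8 − 0.7 = 3.1 V.
R_E = V_E / I_E = 3.1 / 6.5 = 0.477 kΩ.

R_E ≈ 0.48 kΩ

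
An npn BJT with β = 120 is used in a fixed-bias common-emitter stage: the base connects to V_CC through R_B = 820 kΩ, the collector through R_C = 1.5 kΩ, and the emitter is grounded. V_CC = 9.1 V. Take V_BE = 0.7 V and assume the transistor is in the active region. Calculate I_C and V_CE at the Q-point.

Base loop: V_CC = I_B·R_B + V_BE, so I_B = (9.1 − 0.7)/820 kΩ = 0.0102 mA.
In the active region I_C = β·I_B = 120 × 0.0102 = 1.23 mA.
Collector loop: V_CE = V_CC − I_C·R_C = 9.1 − 1.23×1.5 = 7.26 V.
Since V_CE = 7.26 V > V_CE(sat) ≈ 0.2 V, the transistor is in the active region as assumed.

I_C ≈ 1.2 mA, V_CE ≈ 7.3 V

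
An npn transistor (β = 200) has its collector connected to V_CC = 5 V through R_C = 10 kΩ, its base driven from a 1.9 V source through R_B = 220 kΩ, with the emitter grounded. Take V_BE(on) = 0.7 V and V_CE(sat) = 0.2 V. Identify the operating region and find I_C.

saturation; I_C ≈ 0.48 mA

Assume active: I_B = (1.9 − 0.7)/220 = 0.00545 mA, giving I_C = β·I_B = 1.09 mA.
But then V_CE = 5 − 1.09×10 = -5.91 V < V_CE(sat) = 0.2 V — impossible in the active region.
So the transistor is saturated. With V_CE = 0.2 V, I_C = (V_CC − 0.2)/R_C = 4.8/10 = 0.48 mA.
Check: β·I_B = 1.09 mA > I_C = 0.48 mA, confirming saturation.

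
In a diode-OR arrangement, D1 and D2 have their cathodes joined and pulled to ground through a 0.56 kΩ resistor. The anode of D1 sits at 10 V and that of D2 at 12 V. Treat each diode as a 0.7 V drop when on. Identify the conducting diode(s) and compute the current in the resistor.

Only D2 conducts; I_R ≈ 20 mA

Assume both conduct. Then node N would need to be at both 10−0.7 = 9.3 V and 12−0.7 = 11.3 V, which is impossible.
Assume only D2 conducts: V_N = 12 − 0.7 = 11.3 V, so I_R = 11.3/0.56 = 20.2 mA.
Check D1: its anode-to-cathode voltage is 10 − 11.3 = -1.3 V < 0.7 V, so it is off. The assumption is consistent.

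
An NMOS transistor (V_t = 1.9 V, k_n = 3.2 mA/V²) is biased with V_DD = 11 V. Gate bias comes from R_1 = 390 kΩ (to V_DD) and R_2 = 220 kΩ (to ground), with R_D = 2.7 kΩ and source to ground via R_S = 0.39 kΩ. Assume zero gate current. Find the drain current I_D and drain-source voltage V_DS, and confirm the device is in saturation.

V_G = V_DD·R_2/(R_1+R_2) = 11×220/610 = 3.97 V.
Assume saturation: I_D = (k_n/2)(V_GS − V_t)² with V_GS = V_G − I_D·R_S = 3.97 − 0.39·I_D.
Substituting gives 0.243·I_D² − 3.58·I_D + 6.84 = 0, with roots I_D = 2.26 or 12.5 mA.
The root I_D = 12.5 mA gives V_GS = -0.89 V ≤ V_t, so take I_D = 2.26 mA.
Then V_GS = 3.09 V and V_DS = V_DD − I_D(R_D+R_S) = 11 − 2.26×3.09 = 4.03 V.
Saturation requires V_DS ≥ V_GS − V_t = 1.19 V; 4.03 ≥ 1.19 ✓.

I_D ≈ 2.3 mA, V_DS ≈ 4 V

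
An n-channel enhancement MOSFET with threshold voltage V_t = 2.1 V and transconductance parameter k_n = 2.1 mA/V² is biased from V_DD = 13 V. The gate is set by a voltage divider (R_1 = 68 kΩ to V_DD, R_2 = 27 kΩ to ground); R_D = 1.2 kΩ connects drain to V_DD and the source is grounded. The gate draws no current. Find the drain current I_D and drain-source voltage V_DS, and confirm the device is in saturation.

V_G = V_DD·R_2/(R_1+R_2) = 13×27/95 = 3.69 V. With the source grounded, V_GS = V_G = 3.69 V.
Assume saturation: I_D = (k_n/2)(V_GS − V_t)² = (2.1/2)×(3.69 − 2.1)² = 1.05×1.59² = 2.67 mA.
V_DS = V_DD − I_D·R_D = 13 − 2.67×1.2 = 9.8 V.
Saturation requires V_DS ≥ V_GS − V_t = 1.59 V; 9.8 ≥ 1.59 ✓.

I_D ≈ 2.7 mA, V_DS ≈ 9.8 V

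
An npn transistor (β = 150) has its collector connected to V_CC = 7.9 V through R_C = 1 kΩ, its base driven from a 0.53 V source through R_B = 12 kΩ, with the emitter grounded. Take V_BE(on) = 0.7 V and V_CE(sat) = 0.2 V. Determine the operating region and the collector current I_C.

cutoff; I_C ≈ 0

V_BB = 0.53 V ≤ V_BE(on) = 0.7 V, so the base-emitter junction is not forward biased.
The transistor is in cutoff: I_B = I_C = 0.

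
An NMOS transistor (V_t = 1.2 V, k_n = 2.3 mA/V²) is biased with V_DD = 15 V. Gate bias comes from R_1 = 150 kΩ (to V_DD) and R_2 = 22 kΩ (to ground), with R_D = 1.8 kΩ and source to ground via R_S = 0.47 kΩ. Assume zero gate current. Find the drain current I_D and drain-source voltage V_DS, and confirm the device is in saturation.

I_D ≈ 0.35 mA, V_DS ≈ 14 V

V_G = V_DD·R_2/(R_1+R_2) = 15×22/172 = 1.92 V.
Assume saturation: I_D = (k_n/2)(V_GS − V_t)² with V_GS = V_G − I_D·R_S = 1.92 − 0.47·I_D.
Substituting gives 0.254·I_D² − 1.78·I_D + 0.594 = 0, with roots I_D = 0.352 or 6.64 mA.
The root I_D = 6.64 mA gives V_GS = -1.2 V ≤ V_t, so take I_D = 0.352 mA.
Then V_GS = 1.75 V and V_DS = V_DD − I_D(R_D+R_S) = 15 − 0.352×2.27 = 14.2 V.
Saturation requires V_DS ≥ V_GS − V_t = 0.553 V; 14.2 ≥ 0.553 ✓.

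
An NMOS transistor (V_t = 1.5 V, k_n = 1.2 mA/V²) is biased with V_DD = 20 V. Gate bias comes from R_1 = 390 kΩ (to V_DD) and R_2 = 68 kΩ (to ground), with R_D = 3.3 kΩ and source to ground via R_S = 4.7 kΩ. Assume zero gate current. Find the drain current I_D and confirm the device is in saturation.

V_G = V_DD·R_2/(R_1+R_2) = 20×68/458 = 2.97 V.
Assume saturation: I_D = (k_n/2)(V_GS − V_t)² with V_GS = V_G − I_D·R_S = 2.97 − 4.7·I_D.
Substituting gives 13.3·I_D² − 9.29·I_D + 1.3 = 0, with roots I_D = 0.192 or 0.509 mA.
The root I_D = 0.509 mA gives V_GS = 0.579 V ≤ V_t, so take I_D = 0.192 mA.
Then V_GS = 2.07 V and V_DS = V_DD − I_D(R_D+R_S) = 20 − 0.192×8 = 18.5 V.
Saturation requires V_DS ≥ V_GS − V_t = 0.566 V; 18.5 ≥ 0.566 ✓.

I_D ≈ 0.19 mA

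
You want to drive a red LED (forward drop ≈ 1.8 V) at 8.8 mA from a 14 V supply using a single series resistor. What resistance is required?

The resistor drops V_S − V_D = 14 − 1.8 = 12.2 V at 8.8 mA.
R = 12.2 V / 8.8 mA = 1.39 kΩ.

R ≈ 1.4 kΩ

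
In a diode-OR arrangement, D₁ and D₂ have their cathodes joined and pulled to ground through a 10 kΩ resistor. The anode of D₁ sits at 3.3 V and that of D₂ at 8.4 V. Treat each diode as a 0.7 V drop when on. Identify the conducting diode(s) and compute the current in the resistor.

Assume both conduct. Then node N would need to be at both 3.3−0.7 = 2.6 V and 8.4−0.7 = 7.7 V, which is impossible.
Assume only D₂ conducts: V_N = 8.4 − 0.7 = 7.7 V, so I_R = 7.7/10 = 0.77 mA.
Check D₁: its anode-to-cathode voltage is 3.3 − 7.7 = -4.4 V < 0.7 V, so it is off. The assumption is consistent.

Only D₂ conducts; I_R ≈ 0.77 mA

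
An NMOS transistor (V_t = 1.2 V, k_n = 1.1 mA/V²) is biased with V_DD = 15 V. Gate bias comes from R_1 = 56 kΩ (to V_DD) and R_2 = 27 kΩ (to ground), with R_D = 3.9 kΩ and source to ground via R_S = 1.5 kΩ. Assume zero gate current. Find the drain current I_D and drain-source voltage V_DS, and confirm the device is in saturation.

I_D ≈ 1.4 mA, V_DS ≈ 7.5 V

V_G = V_DD·R_2/(R_1+R_2) = 15×27/83 = 4.88 V.
Assume saturation: I_D = (k_n/2)(V_GS − V_t)² with V_GS = V_G − I_D·R_S = 4.88 − 1.5·I_D.
Substituting gives 1.24·I_D² − 7.07·I_D + 7.45 = 0, with roots I_D = 1.39 or 4.32 mA.
The root I_D = 4.32 mA gives V_GS = -1.6 V ≤ V_t, so take I_D = 1.39 mA.
Then V_GS = 2.79 V and V_DS = V_DD − I_D(R_D+R_S) = 15 − 1.39×5.4 = 7.48 V.
Saturation requires V_DS ≥ V_GS − V_t = 1.59 V; 7.48 ≥ 1.59 ✓.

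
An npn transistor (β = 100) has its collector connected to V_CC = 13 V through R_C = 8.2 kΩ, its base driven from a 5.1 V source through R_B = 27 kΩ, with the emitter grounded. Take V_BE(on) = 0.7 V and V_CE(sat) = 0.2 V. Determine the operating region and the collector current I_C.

Assume active: I_B = (5.1 − 0.7)/27 = 0.163 mA, giving I_C = β·I_B = 16.3 mA.
But then V_CE = 13 − 16.3×8.2 = -121 V < V_CE(sat) = 0.2 V — impossible in the active region.
So the transistor is saturated. With V_CE = 0.2 V, I_C = (V_CC − 0.2)/R_C = 12.8/8.2 = 1.56 mA.
Check: β·I_B = 16.3 mA > I_C = 1.56 mA, confirming saturation.

saturation; I_C ≈ 1.6 mA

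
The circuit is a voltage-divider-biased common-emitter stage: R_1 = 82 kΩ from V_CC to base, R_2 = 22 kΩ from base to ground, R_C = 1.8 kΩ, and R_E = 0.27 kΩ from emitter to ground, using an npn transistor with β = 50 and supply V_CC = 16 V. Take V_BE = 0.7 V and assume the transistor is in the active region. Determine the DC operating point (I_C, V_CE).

I_C ≈ 4.3 mA, V_CE ≈ 7 V

Thevenize the base divider: V_Th = V_CC·R_2/(R_1+R_2) = 16×22/104 = 3.38 V, R_Th = R_1‖R_2 = 17.3 kΩ.
Base-emitter loop: V_Th = I_B·R_Th + V_BE + (β+1)I_B·R_E, so I_B = (3.38 − 0.7) / (17.3 + 51×0.27) = 0.0863 mA.
I_C = β·I_B = 50×0.0863 = 4.31 mA, and I_E = (β+1)I_B = 4.4 mA.
V_CE = V_CC − I_C·R_C − I_E·R_E = 16 − 4.31×1.8 − 4.4×0.27 = 7.05 V.
V_CE = 7.05 V > 0.2 V confirms active-region operation.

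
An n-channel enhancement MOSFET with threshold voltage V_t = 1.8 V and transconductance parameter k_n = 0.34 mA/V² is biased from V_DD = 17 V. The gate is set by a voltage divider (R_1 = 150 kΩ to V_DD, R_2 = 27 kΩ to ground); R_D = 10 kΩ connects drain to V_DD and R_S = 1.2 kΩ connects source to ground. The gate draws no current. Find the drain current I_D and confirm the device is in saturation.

I_D ≈ 0.082 mA

V_G = V_DD·R_2/(R_1+R_2) = 17×27/177 = 2.59 V.
Assume saturation: I_D = (k_n/2)(V_GS − V_t)² with V_GS = V_G − I_D·R_S = 2.59 − 1.2·I_D.
Substituting gives 0.245·I_D² − 1.32·I_D + 0.107 = 0, with roots I_D = 0.0821 or 5.32 mA.
The root I_D = 5.32 mA gives V_GS = -3.8 V ≤ V_t, so take I_D = 0.0821 mA.
Then V_GS = 2.49 V and V_DS = V_DD − I_D(R_D+R_S) = 17 − 0.0821×11.2 = 16.1 V.
Saturation requires V_DS ≥ V_GS − V_t = 0.695 V; 16.1 ≥ 0.695 ✓.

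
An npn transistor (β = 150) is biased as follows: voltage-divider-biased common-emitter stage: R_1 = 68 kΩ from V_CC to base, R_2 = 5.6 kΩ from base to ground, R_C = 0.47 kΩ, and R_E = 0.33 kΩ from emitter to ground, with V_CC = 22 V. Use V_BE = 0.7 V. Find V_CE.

Thevenize the base divider: V_Th = V_CC·R_2/(R_1+R_2) = 22×5.6/73.6 = 1.67 V, R_Th = R_1‖R_2 = 5.17 kΩ.
Base-emitter loop: V_Th = I_B·R_Th + V_BE + (β+1)I_B·R_E, so I_B = (1.67 − 0.7) / (5.17 + 151×0.33) = 0.0177 mA.
I_C = β·I_B = 150×0.0177 = 2.66 mA, and I_E = (β+1)I_B = 2.67 mA.
V_CE = V_CC − I_C·R_C − I_E·R_E = 22 − 2.66×0.47 − 2.67×0.33 = 19.9 V.
V_CE = 19.9 V > 0.2 V confirms active-region operation.

V_CE ≈ 20 V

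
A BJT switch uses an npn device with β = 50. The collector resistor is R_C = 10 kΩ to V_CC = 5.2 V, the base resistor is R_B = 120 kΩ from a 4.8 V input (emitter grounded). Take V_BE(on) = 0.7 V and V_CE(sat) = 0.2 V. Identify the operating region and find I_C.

Assume active: I_B = (4.8 − 0.7)/120 = 0.0342 mA, giving I_C = β·I_B = 1.71 mA.
But then V_CE = 5.2 − 1.71×10 = -11.9 V < V_CE(sat) = 0.2 V — impossible in the active region.
So the transistor is saturated. With V_CE = 0.2 V, I_C = (V_CC − 0.2)/R_C = 5/10 = 0.5 mA.
Check: β·I_B = 1.71 mA > I_C = 0.5 mA, confirming saturation.

saturation; I_C ≈ 0.5 mA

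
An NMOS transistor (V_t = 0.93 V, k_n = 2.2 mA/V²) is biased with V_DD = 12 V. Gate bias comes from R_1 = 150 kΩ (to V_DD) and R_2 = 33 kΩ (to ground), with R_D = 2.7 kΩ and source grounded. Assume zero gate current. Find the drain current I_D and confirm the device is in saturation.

V_G = V_DD·R_2/(R_1+R_2) = 12×33/183 = 2.16 V. With the source grounded, V_GS = V_G = 2.16 V.
Assume saturation: I_D = (k_n/2)(V_GS − V_t)² = (2.2/2)×(2.16 − 0.93)² = 1.1×1.23² = 1.67 mA.
V_DS = V_DD − I_D·R_D = 12 − 1.67×2.7 = 7.48 V.
Saturation requires V_DS ≥ V_GS − V_t = 1.23 V; 7.48 ≥ 1.23 ✓.

I_D ≈ 1.7 mA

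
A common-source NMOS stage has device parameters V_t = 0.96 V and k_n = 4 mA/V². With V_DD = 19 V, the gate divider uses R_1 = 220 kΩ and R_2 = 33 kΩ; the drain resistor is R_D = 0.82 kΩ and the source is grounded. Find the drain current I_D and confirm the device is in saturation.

I_D ≈ 4.6 mA

V_G = V_DD·R_2/(R_1+R_2) = 19×33/253 = 2.48 V. With the source grounded, V_GS = V_G = 2.48 V.
Assume saturation: I_D = (k_n/2)(V_GS − V_t)² = (4/2)×(2.48 − 0.96)² = 2×1.52² = 4.61 mA.
V_DS = V_DD − I_D·R_D = 19 − 4.61×0.82 = 15.2 V.
Saturation requires V_DS ≥ V_GS − V_t = 1.52 V; 15.2 ≥ 1.52 ✓.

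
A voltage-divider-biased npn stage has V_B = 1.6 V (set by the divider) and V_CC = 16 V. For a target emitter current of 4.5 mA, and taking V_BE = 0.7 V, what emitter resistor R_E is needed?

R_E ≈ 0.2 kΩ

V_E = V_B − V_BE = 1.6 − 0.7 = 0.9 V.
R_E = V_E / I_E = 0.9 / 4.5 = 0.2 kΩ.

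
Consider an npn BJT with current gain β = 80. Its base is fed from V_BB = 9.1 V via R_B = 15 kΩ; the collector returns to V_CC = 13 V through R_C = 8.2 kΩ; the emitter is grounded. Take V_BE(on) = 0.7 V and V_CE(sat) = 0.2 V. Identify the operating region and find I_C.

Assume active: I_B = (9.1 − 0.7)/15 = 0.56 mA, giving I_C = β·I_B = 44.8 mA.
But then V_CE = 13 − 44.8×8.2 = -354 V < V_CE(sat) = 0.2 V — impossible in the active region.
So the transistor is saturated. With V_CE = 0.2 V, I_C = (V_CC − 0.2)/R_C = 12.8/8.2 = 1.56 mA.
Check: β·I_B = 44.8 mA > I_C = 1.56 mA, confirming saturation.

saturation; I_C ≈ 1.6 mA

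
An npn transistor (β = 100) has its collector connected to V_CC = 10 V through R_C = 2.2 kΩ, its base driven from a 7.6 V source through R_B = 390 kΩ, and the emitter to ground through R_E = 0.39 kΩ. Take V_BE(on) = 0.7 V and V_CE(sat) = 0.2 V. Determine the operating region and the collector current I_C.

active; I_C ≈ 1.6 mA

Assume active. Base-emitter loop: I_B = (V_BB − V_BE)/(R_B + (β+1)R_E) = (7.6 − 0.7)/(390 + 101×0.39) = 0.0161 mA.
I_C = β·I_B = 100×0.0161 = 1.61 mA.
V_CE = V_CC − I_C·R_C − I_E·R_E = 10 − 1.61×2.2 − 1.62×0.39 = 5.83 V > V_CE(sat), so the active-region assumption holds.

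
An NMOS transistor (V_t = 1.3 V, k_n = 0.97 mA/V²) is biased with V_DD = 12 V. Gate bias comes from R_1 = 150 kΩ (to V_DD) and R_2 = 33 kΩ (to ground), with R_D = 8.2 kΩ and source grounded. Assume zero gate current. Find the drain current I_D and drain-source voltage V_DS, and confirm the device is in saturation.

V_G = V_DD·R_2/(R_1+R_2) = 12×33/183 = 2.16 V. With the source grounded, V_GS = V_G = 2.16 V.
Assume saturation: I_D = (k_n/2)(V_GS − V_t)² = (0.97/2)×(2.16 − 1.3)² = 0.485×0.864² = 0.362 mA.
V_DS = V_DD − I_D·R_D = 12 − 0.362×8.2 = 9.03 V.
Saturation requires V_DS ≥ V_GS − V_t = 0.864 V; 9.03 ≥ 0.864 ✓.

I_D ≈ 0.36 mA, V_DS ≈ 9 V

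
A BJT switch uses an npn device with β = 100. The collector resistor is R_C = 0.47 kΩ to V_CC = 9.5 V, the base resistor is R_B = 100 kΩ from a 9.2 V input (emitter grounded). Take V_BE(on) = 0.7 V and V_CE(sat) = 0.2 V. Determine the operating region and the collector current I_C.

Assume active. Base-emitter loop: I_B = (V_BB − V_BE)/R_B = (9.2 − 0.7)/100 = 0.085 mA.
I_C = β·I_B = 100×0.085 = 8.5 mA.
V_CE = V_CC − I_C·R_C = 9.5 − 8.5×0.47 = 5.51 V > V_CE(sat), so the active-region assumption holds.

active; I_C ≈ 8.5 mA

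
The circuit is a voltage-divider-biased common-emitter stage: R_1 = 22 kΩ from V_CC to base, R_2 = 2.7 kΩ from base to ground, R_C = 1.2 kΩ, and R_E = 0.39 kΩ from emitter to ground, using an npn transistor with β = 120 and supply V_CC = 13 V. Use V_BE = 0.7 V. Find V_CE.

Thevenize the base divider: V_Th = V_CC·R_2/(R_1+R_2) = 13×2.7/24.7 = 1.42 V, R_Th = R_1‖R_2 = 2.4 kΩ.
Base-emitter loop: V_Th = I_B·R_Th + V_BE + (β+1)I_B·R_E, so I_B = (1.42 − 0.7) / (2.4 + 121×0.39) = 0.0145 mA.
I_C = β·I_B = 120×0.0145 = 1.74 mA, and I_E = (β+1)I_B = 1.76 mA.
V_CE = V_CC − I_C·R_C − I_E·R_E = 13 − 1.74×1.2 − 1.76×0.39 = 10.2 V.
V_CE = 10.2 V > 0.2 V confirms active-region operation.

V_CE ≈ 10 V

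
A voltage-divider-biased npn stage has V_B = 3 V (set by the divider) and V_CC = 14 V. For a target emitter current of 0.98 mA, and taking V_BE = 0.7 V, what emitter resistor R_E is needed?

V_E = V_B − V_BE = 3 − 0.7 = 2.3 V.
R_E = V_E / I_E = 2.3 / 0.98 = 2.35 kΩ.

R_E ≈ 2.3 kΩ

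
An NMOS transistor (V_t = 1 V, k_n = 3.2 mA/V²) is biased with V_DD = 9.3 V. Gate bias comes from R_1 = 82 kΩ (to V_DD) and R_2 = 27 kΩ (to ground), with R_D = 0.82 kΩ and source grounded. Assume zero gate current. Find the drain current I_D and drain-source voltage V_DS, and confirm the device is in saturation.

V_G = V_DD·R_2/(R_1+R_2) = 9.3×27/109 = 2.3 V. With the source grounded, V_GS = V_G = 2.3 V.
Assume saturation: I_D = (k_n/2)(V_GS − V_t)² = (3.2/2)×(2.3 − 1)² = 1.6×1.3² = 2.72 mA.
V_DS = V_DD − I_D·R_D = 9.3 − 2.72×0.82 = 7.07 V.
Saturation requires V_DS ≥ V_GS − V_t = 1.3 V; 7.07 ≥ 1.3 ✓.

I_D ≈ 2.7 mA, V_DS ≈ 7.1 V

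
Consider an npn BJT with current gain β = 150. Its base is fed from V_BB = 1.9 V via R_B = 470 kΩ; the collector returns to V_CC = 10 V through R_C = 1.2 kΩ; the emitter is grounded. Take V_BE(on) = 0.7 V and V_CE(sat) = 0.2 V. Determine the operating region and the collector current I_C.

active; I_C ≈ 0.38 mA

Assume active. Base-emitter loop: I_B = (V_BB − V_BE)/R_B = (1.9 − 0.7)/470 = 0.00255 mA.
I_C = β·I_B = 150×0.00255 = 0.383 mA.
V_CE = V_CC − I_C·R_C = 10 − 0.383×1.2 = 9.54 V > V_CE(sat), so the active-region assumption holds.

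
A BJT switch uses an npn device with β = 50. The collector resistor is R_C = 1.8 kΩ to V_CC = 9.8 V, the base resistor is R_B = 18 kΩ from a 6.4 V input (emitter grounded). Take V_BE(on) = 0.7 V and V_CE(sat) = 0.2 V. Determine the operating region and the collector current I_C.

saturation; I_C ≈ 5.3 mA

Assume active: I_B = (6.4 − 0.7)/18 = 0.317 mA, giving I_C = β·I_B = 15.8 mA.
But then V_CE = 9.8 − 15.8×1.8 = -18.7 V < V_CE(sat) = 0.2 V — impossible in the active region.
So the transistor is saturated. With V_CE = 0.2 V, I_C = (V_CC − 0.2)/R_C = 9.6/1.8 = 5.33 mA.
Check: β·I_B = 15.8 mA > I_C = 5.33 mA, confirming saturation.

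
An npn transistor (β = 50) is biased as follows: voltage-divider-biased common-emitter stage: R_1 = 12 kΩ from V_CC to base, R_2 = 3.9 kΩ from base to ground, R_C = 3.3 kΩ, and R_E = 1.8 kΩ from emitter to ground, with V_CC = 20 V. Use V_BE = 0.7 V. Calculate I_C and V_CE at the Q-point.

I_C ≈ 2.2 mA, V_CE ≈ 8.6 V

Thevenize the base divider: V_Th = V_CC·R_2/(R_1+R_2) = 20×3.9/15.9 = 4.91 V, R_Th = R_1‖R_2 = 2.94 kΩ.
Base-emitter loop: V_Th = I_B·R_Th + V_BE + (β+1)I_B·R_E, so I_B = (4.91 − 0.7) / (2.94 + 51×1.8) = 0.0444 mA.
I_C = β·I_B = 50×0.0444 = 2.22 mA, and I_E = (β+1)I_B = 2.26 mA.
V_CE = V_CC − I_C·R_C − I_E·R_E = 20 − 2.22×3.3 − 2.26×1.8 = 8.6 V.
V_CE = 8.6 V > 0.2 V confirms active-region operation.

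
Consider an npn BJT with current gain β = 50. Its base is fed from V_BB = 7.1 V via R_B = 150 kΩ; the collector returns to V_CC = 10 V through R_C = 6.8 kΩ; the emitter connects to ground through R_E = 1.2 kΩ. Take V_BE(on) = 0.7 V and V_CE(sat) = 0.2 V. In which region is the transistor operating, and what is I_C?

Assume active: I_B = (7.1 − 0.7)/(150 + 51×1.2) = 0.0303 mA, I_C = β·I_B = 1.52 mA.
Then V_CE = 10 − 1.52×6.8 − 1.55×1.2 = -2.16 V < 0.2 V — the active assumption fails.
Re-solve with V_CE = 0.2 V. KCL at the emitter: V_E/R_E = (V_BB−0.7−V_E)/R_B + (V_CC−0.2−V_E)/R_C, giving V_E = 1.5 V.
I_C = (V_CC − 0.2 − V_E)/R_C = (9.8 − 1.5)/6.8 = 1.22 mA.
Check: I_B = (6.4 − 1.5)/150 = 0.0326 mA, and β·I_B = 1.63 mA > I_C, confirming saturation.

saturation; I_C ≈ 1.2 mA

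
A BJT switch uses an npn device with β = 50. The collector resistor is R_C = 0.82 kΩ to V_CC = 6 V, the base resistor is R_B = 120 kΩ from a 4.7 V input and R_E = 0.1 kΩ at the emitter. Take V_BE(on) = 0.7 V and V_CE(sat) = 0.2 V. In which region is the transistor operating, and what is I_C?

active; I_C ≈ 1.6 mA

Assume active. Base-emitter loop: I_B = (V_BB − V_BE)/(R_B + (β+1)R_E) = (4.7 − 0.7)/(120 + 51×0.1) = 0.032 mA.
I_C = β·I_B = 50×0.032 = 1.6 mA.
V_CE = V_CC − I_C·R_C − I_E·R_E = 6 − 1.6×0.82 − 1.63×0.1 = 4.53 V > V_CE(sat), so the active-region assumption holds.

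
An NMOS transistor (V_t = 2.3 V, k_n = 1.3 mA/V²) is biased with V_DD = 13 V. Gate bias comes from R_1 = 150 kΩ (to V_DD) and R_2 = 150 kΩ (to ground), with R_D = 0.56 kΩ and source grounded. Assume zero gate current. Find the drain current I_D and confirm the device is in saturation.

V_G = V_DD·R_2/(R_1+R_2) = 13×150/300 = 6.5 V. With the source grounded, V_GS = V_G = 6.5 V.
Assume saturation: I_D = (k_n/2)(V_GS − V_t)² = (1.3/2)×(6.5 − 2.3)² = 0.65×4.2² = 11.5 mA.
V_DS = V_DD − I_D·R_D = 13 − 11.5×0.56 = 6.58 V.
Saturation requires V_DS ≥ V_GS − V_t = 4.2 V; 6.58 ≥ 4.2 ✓.

I_D ≈ 11 mA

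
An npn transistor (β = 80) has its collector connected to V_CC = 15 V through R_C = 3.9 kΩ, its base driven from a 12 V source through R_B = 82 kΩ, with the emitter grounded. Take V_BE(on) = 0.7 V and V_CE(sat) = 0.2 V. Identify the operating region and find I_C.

Assume active: I_B = (12 − 0.7)/82 = 0.138 mA, giving I_C = β·I_B = 11 mA.
But then V_CE = 15 − 11×3.9 = -28 V < V_CE(sat) = 0.2 V — impossible in the active region.
So the transistor is saturated. With V_CE = 0.2 V, I_C = (V_CC − 0.2)/R_C = 14.8/3.9 = 3.79 mA.
Check: β·I_B = 11 mA > I_C = 3.79 mA, confirming saturation.

saturation; I_C ≈ 3.8 mA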